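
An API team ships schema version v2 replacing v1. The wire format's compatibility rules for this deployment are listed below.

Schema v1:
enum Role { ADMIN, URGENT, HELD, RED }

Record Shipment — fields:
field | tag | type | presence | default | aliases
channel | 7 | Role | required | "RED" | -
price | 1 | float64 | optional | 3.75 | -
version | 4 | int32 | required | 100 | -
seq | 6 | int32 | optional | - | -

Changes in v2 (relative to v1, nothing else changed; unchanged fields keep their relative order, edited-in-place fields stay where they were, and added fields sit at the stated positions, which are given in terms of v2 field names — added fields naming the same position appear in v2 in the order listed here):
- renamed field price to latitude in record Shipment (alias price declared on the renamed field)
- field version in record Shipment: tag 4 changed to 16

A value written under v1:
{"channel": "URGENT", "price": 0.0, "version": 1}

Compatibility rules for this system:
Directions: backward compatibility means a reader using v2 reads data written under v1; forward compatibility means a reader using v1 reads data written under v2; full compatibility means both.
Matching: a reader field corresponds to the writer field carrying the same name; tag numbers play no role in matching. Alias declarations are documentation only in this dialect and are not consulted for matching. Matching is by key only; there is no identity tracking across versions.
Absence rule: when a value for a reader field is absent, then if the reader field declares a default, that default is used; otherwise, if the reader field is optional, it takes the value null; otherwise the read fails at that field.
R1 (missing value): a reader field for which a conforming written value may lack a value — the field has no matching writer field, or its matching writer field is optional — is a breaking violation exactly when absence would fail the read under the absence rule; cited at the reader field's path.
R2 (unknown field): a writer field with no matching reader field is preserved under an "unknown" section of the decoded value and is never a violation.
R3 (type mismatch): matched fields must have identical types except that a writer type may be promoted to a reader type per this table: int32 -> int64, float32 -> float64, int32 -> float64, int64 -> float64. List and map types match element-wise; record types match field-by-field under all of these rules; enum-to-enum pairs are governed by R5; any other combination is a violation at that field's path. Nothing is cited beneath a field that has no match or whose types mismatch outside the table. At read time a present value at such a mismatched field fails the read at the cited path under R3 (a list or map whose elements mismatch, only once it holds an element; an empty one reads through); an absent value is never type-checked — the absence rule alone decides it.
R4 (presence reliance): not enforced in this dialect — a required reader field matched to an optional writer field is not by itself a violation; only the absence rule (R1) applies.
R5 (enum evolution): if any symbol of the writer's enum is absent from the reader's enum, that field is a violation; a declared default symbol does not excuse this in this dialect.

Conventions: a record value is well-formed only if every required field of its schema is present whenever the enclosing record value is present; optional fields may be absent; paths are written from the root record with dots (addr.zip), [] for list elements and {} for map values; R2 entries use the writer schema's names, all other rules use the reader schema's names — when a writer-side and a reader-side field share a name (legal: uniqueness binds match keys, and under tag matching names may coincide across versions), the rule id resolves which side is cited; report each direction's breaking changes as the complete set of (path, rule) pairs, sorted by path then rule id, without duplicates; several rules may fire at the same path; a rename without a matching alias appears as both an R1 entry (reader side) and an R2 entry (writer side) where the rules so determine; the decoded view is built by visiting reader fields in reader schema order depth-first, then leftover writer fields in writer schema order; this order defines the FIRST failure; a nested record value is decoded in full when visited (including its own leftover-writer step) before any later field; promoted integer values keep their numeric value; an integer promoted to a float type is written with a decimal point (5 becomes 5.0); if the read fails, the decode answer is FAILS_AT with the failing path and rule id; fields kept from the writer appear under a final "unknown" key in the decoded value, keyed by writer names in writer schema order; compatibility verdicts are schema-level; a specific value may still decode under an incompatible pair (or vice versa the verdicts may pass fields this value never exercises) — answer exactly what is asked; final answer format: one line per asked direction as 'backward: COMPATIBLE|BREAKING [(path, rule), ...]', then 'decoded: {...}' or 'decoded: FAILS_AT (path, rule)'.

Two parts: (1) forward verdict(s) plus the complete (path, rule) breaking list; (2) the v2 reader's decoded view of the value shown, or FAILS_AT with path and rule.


the writer's type comes first in each Shipment pair
forward on Shipment — v1 reading data written by v2:
  channel: Role -> Role, writer required; from channel
  price has no writer counterpart
  version: int32 -> int32, writer required; from version
  seq: int32 -> int32, writer optional; from seq
  writer latitude: unknown to reader
  nothing fires on Shipment: forward is COMPATIBLE
decode walk for Shipment under reader schema v2:
  channel := "URGENT"
  latitude := 3.75 (no value, default fills)
  version := 1
  seq := null (not supplied -> null)
  writer price: kept under "unknown"
  => decoded: {"channel": "URGENT", "latitude": 3.75, "version": 1, "seq": null, "unknown": {"price": 0.0}}
ruling out the remaining Shipment differences:
  field version in record Shipment: tag 4 changed to 16 -> fires no rule on Shipment, leaving the asked answer as it is

forward: COMPATIBLE []; decoded: {"channel": "URGENT", "latitude": 3.75, "version": 1, "seq": null, "unknown": {"price": 0.0}}


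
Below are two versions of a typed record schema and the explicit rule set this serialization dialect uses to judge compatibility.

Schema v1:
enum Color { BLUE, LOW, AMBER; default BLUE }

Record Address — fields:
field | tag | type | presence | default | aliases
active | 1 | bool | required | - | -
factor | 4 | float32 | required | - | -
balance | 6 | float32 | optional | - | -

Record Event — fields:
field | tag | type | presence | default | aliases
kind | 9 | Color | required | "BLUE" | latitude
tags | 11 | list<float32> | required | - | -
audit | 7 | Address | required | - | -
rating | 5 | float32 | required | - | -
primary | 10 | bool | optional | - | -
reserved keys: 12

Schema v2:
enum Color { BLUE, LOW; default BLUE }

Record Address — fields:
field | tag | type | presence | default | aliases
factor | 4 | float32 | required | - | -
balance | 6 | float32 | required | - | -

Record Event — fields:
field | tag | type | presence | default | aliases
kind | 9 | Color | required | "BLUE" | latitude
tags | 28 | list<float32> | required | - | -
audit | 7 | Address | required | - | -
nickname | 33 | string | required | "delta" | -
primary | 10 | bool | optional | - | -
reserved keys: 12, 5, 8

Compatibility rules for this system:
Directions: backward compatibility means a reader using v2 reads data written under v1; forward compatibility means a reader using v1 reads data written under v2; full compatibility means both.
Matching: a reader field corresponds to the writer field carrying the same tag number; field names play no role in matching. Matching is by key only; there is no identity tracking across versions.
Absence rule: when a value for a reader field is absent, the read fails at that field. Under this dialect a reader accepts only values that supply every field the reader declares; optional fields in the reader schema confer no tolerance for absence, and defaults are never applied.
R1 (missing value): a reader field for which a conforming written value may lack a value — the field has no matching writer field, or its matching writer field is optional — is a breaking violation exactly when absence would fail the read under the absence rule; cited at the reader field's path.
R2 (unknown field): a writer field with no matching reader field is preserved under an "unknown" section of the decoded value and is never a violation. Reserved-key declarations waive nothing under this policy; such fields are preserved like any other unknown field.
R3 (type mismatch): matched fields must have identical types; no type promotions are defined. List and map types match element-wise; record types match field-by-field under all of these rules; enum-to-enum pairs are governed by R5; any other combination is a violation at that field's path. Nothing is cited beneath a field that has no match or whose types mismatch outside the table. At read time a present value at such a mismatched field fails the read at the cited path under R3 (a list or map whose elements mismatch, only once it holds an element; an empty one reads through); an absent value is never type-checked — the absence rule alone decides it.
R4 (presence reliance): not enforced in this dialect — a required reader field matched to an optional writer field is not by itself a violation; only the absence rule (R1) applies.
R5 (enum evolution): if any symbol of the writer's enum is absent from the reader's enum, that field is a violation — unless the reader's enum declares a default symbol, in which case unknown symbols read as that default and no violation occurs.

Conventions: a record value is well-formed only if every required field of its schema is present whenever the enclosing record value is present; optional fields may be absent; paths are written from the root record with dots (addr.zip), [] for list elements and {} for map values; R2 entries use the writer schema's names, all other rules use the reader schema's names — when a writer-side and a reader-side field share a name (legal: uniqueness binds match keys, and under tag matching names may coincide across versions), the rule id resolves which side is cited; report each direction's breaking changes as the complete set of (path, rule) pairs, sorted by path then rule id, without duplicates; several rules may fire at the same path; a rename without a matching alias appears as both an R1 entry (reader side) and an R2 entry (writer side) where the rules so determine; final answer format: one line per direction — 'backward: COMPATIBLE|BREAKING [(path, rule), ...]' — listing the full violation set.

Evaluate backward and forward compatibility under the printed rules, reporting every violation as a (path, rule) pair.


backward: BREAKING [(audit.balance, R1), (nickname, R1), (primary, R1), (tags, R1)]; forward: BREAKING [(audit.active, R1), (primary, R1), (rating, R1), (tags, R1)]

in Event below, arrows point writer -> reader
backward pass over Event, reader schema v2, writer schema v1:
  kind <- kind (Color -> Color, writer required)
  tags: no writer-side match
  audit <- audit (Address -> Address, writer required)
  nickname: no writer-side match
  primary <- primary (bool -> bool, writer optional)
  writer field tags has no reader counterpart
  writer field rating has no reader counterpart
  audit.factor <- audit.factor (float32 -> float32, writer required)
  audit.balance <- audit.balance (float32 -> float32, writer optional)
  writer field audit.active has no reader counterpart
  R1 fires at audit.balance
  R1 fires at nickname
  R1 fires at primary
  R1 fires at tags
  => 4 violation(s): backward is BREAKING for Event
forward pass over Event, reader schema v1, writer schema v2:
  kind <- kind (Color -> Color, writer required)
  tags: no writer-side match
  audit <- audit (Address -> Address, writer required)
  rating: no writer-side match
  primary <- primary (bool -> bool, writer optional)
  writer field tags has no reader counterpart
  writer field nickname has no reader counterpart
  audit.active: no writer-side match
  audit.factor <- audit.factor (float32 -> float32, writer required)
  audit.balance <- audit.balance (float32 -> float32, writer required)
  R1 fires at audit.active
  R1 fires at primary
  R1 fires at rating
  R1 fires at tags
  => 4 violation(s): forward is BREAKING for Event


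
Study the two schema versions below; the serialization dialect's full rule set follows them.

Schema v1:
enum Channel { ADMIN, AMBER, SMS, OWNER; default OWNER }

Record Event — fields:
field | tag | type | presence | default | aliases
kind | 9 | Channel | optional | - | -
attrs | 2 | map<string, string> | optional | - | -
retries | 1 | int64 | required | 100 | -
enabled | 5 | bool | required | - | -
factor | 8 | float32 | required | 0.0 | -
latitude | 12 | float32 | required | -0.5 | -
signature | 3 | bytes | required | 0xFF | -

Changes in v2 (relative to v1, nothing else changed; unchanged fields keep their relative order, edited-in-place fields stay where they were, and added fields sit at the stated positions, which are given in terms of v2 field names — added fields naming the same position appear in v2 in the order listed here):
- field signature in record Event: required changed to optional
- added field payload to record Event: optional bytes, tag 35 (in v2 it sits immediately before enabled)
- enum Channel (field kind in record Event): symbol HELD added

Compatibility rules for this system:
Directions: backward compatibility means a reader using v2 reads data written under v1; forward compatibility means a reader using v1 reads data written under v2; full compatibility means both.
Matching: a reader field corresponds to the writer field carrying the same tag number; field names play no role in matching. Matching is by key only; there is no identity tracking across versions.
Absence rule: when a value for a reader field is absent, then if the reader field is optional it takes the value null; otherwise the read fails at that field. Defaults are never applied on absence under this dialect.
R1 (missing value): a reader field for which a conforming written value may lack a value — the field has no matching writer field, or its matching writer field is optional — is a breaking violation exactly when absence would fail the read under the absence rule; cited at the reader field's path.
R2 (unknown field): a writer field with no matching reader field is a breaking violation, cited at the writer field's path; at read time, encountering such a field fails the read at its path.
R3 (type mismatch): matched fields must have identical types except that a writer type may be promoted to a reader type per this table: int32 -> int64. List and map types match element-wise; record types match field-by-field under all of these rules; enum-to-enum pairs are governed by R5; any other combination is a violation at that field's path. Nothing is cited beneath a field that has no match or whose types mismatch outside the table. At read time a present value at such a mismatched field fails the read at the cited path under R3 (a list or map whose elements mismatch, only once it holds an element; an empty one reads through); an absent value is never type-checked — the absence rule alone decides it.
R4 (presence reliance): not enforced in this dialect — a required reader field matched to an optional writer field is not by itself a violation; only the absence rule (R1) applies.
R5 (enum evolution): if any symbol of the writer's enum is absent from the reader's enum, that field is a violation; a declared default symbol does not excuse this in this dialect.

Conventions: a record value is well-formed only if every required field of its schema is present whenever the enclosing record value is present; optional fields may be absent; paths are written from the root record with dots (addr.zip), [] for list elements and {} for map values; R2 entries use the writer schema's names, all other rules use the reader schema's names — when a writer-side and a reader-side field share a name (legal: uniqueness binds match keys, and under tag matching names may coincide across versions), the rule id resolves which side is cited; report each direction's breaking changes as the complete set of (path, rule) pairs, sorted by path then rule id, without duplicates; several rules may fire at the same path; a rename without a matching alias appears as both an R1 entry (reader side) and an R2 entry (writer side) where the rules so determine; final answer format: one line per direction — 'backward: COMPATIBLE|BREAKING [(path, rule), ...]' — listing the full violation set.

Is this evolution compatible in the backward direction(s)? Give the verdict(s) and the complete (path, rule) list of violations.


in Event below, arrows point writer -> reader
backward on Event — v2 reading data written by v1:
  kind: paired with writer kind (Channel -> Channel; writer optional)
  attrs: paired with writer attrs (map<string, string> -> map<string, string>; writer optional)
  retries: paired with writer retries (int64 -> int64; writer required)
  payload has no writer counterpart
  enabled: paired with writer enabled (bool -> bool; writer required)
  factor: paired with writer factor (float32 -> float32; writer required)
  latitude: paired with writer latitude (float32 -> float32; writer required)
  signature: paired with writer signature (bytes -> bytes; writer required)
  => backward verdict for Event: COMPATIBLE, no violations
diffs on Event not affecting the asked answer:
  field signature in record Event: required changed to optional -> fires only in the forward direction of Event, which is not asked here
  added field payload to record Event: optional bytes, tag 35 (in v2 it sits immediately before enabled) -> fires only in the forward direction of Event, which is not asked here
  enum Channel (field kind in record Event): symbol HELD added -> fires only in the forward direction of Event, which is not asked here

backward: COMPATIBLE []


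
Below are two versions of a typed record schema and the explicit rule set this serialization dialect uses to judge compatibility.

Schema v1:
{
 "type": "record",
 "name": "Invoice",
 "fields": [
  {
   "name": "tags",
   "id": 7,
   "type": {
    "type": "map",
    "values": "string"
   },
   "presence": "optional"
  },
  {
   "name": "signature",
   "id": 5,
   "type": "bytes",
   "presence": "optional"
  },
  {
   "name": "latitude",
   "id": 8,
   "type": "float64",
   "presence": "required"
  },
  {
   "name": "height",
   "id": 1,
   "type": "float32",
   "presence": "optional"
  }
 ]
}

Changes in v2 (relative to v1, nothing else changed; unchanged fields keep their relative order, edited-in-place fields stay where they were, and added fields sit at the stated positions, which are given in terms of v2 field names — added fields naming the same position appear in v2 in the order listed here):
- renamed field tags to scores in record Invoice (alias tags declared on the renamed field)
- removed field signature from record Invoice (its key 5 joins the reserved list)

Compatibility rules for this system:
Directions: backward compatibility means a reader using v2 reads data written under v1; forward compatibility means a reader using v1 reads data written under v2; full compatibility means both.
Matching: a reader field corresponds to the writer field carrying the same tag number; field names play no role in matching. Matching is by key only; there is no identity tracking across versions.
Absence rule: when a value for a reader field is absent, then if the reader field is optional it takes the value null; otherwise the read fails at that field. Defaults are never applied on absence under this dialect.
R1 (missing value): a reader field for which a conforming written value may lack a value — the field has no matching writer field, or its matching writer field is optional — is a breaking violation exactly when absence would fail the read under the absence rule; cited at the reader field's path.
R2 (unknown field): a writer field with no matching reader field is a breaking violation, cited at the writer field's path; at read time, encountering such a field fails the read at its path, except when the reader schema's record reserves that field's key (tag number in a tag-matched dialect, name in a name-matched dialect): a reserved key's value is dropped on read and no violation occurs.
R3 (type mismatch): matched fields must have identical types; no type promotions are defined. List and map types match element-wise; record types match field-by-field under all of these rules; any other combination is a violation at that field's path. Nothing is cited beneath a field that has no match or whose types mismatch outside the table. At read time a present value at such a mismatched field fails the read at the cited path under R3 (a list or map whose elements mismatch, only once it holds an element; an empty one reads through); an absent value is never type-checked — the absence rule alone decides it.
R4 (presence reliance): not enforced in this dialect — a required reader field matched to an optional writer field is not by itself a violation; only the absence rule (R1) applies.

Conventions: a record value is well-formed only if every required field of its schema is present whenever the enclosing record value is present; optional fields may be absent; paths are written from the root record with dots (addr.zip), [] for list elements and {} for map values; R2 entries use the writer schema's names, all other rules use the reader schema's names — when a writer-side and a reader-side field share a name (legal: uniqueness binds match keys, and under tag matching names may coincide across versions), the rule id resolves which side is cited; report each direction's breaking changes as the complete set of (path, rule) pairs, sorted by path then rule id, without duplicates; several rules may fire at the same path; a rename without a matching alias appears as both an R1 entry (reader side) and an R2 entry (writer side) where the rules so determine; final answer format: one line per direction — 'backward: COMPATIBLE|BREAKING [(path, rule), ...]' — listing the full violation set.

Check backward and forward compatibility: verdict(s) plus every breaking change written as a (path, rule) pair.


each type pair in Invoice: writer, then reader
backward analysis of Invoice with v2 as reader and v1 as writer:
  writer optional, map<string, string> -> map<string, string>: reader scores maps from writer tags
  writer required, float64 -> float64: reader latitude maps from writer latitude
  writer optional, float32 -> float32: reader height maps from writer height
  writer signature: unknown to reader
  nothing fires on Invoice: backward is COMPATIBLE
forward analysis of Invoice with v1 as reader and v2 as writer:
  writer optional, map<string, string> -> map<string, string>: reader tags maps from writer scores
  signature: no writer match
  writer required, float64 -> float64: reader latitude maps from writer latitude
  writer optional, float32 -> float32: reader height maps from writer height
  nothing fires on Invoice: forward is COMPATIBLE

backward: COMPATIBLE []; forward: COMPATIBLE []


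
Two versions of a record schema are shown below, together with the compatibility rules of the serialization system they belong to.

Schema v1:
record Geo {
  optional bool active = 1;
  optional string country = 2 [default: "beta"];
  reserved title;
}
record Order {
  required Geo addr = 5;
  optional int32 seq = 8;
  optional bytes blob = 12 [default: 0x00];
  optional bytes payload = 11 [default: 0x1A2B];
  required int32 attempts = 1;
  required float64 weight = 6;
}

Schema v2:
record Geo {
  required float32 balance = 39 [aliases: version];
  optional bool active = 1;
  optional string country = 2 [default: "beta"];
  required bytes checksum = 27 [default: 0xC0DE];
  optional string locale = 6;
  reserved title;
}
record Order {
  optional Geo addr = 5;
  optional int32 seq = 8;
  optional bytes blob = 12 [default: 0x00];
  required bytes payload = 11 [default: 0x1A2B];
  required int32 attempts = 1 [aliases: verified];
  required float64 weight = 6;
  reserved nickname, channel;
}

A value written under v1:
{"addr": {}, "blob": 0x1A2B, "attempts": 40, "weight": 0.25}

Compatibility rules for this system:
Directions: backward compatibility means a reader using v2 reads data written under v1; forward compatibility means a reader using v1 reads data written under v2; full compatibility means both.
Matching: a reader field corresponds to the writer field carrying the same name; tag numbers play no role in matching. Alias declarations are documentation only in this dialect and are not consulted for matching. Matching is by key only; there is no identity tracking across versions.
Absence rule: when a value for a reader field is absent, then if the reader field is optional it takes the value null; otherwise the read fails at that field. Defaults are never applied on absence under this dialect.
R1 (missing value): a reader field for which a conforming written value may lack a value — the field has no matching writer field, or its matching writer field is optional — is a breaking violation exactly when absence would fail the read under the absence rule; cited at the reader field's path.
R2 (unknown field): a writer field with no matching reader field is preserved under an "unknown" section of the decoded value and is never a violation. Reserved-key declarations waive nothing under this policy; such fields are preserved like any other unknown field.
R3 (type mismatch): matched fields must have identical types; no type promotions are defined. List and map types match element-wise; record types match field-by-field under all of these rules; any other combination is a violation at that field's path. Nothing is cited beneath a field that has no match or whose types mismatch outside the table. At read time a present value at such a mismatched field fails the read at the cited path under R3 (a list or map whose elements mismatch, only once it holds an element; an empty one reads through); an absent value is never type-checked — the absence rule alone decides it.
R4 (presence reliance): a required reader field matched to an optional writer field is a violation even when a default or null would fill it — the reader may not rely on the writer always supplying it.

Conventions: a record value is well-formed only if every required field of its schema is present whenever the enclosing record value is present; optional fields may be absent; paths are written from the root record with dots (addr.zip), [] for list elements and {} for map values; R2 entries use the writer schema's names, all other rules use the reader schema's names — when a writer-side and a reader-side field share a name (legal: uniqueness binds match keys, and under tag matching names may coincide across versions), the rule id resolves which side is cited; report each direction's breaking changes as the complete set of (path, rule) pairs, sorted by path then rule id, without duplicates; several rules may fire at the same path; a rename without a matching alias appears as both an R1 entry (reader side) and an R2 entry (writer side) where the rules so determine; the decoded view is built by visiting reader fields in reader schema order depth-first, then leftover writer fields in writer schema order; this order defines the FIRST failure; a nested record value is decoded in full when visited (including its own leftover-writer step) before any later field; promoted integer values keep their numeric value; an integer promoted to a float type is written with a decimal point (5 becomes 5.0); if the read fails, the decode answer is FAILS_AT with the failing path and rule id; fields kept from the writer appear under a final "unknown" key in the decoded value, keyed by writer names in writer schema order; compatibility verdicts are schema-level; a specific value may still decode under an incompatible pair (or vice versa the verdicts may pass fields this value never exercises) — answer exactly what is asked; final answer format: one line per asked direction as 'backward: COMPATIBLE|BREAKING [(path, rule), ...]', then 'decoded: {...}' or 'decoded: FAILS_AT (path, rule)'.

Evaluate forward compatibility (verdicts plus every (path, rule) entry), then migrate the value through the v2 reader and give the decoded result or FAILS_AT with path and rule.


forward: BREAKING [(addr, R1), (addr, R4)]; decoded: FAILS_AT (addr.balance, R1)

each type pair in Order: writer, then reader
checking forward for Order: reader v1 against writer v2:
  addr: Geo -> Geo, writer optional; from addr
  seq: int32 -> int32, writer optional; from seq
  blob: bytes -> bytes, writer optional; from blob
  payload: bytes -> bytes, writer required; from payload
  attempts: int32 -> int32, writer required; from attempts
  weight: float64 -> float64, writer required; from weight
  addr.active: bool -> bool, writer optional; from addr.active
  addr.country: string -> string, writer optional; from addr.country
  leftover writer field: addr.balance
  leftover writer field: addr.checksum
  leftover writer field: addr.locale
  R1 fires at addr
  R4 fires at addr
  => forward verdict for Order: BREAKING, 2 violation(s)
decode (reader v2):
  read fails at addr.balance under R1 (no fill)
  => FAILS_AT (addr.balance, R1)
ruling out the remaining Order differences:
  added field locale to record Geo: optional string, tag 6 (in v2 it sits last) -> no rule fires on it in Order's dialect; the asked verdict holds
  added field checksum to record Geo: required bytes, tag 27, default 0xC0DE (in v2 it sits last) -> affects backward compatibility only, which is not asked
  field payload in record Order: optional changed to required -> affects backward compatibility only, which is not asked


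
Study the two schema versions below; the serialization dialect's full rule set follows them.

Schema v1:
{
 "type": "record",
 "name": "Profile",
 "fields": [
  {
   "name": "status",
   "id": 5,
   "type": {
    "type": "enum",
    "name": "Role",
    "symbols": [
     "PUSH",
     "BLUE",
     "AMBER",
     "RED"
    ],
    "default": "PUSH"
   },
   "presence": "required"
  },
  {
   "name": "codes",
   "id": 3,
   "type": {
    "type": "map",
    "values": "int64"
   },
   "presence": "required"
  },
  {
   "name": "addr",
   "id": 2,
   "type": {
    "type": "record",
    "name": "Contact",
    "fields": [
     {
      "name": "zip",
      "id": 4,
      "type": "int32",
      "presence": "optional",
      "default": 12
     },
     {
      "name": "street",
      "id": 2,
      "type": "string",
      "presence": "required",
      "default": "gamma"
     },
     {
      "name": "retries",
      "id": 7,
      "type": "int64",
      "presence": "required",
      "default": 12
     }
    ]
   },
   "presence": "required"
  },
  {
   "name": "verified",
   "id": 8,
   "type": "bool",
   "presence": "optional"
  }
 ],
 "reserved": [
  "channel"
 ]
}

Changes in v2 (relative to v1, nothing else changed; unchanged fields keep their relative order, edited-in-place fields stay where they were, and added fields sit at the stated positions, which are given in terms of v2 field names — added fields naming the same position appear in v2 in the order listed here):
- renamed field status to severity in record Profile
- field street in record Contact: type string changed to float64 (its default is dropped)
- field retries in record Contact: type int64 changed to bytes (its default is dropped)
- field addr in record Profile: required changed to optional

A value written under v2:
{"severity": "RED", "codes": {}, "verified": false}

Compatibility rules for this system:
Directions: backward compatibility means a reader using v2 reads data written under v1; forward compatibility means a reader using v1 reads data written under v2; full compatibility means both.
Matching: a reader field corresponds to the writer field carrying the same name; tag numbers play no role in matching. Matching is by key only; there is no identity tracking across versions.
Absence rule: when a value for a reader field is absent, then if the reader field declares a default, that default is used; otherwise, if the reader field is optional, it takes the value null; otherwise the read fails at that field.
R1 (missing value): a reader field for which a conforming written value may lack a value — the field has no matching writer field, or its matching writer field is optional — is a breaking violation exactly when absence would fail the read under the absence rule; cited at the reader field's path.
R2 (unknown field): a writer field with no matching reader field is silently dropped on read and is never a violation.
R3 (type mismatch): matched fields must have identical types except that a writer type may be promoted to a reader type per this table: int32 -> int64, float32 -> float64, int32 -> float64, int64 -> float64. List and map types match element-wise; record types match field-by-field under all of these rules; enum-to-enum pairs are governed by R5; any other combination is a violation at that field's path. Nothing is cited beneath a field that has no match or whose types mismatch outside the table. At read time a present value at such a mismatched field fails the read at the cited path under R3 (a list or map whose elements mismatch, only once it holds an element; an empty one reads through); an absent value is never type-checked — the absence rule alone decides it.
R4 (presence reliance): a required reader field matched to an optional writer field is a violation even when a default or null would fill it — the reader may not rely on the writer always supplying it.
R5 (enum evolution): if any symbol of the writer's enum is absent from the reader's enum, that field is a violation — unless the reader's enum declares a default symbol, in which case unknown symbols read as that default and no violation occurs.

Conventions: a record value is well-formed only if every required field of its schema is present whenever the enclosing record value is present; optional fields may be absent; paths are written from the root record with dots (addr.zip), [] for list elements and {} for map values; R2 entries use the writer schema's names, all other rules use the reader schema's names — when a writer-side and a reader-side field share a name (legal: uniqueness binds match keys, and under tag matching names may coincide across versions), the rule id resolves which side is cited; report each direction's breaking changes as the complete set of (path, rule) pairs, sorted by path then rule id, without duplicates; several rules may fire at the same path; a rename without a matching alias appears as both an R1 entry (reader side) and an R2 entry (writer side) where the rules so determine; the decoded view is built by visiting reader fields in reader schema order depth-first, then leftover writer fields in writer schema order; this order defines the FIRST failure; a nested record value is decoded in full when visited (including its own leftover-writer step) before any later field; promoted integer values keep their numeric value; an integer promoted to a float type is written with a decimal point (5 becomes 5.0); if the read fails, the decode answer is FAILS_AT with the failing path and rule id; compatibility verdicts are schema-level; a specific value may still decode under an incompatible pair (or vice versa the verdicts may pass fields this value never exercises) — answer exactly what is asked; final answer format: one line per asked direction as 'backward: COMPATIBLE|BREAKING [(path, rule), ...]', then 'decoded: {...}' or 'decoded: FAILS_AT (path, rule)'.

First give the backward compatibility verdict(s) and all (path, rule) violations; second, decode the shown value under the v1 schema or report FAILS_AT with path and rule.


the writer's type comes first in each Profile pair
checking backward for Profile: reader v2 against writer v1:
  severity: no writer match
  codes <- codes (map<string, int64> -> map<string, int64>, writer required)
  addr <- addr (Contact -> Contact, writer required)
  verified <- verified (bool -> bool, writer optional)
  writer status: unknown to reader
  addr.zip <- addr.zip (int32 -> int32, writer optional)
  addr.street <- addr.street (string -> float64, writer required)
  addr.retries <- addr.retries (int64 -> bytes, writer required)
  R3 fires at addr.retries
  R3 fires at addr.street
  R1 fires at severity
  => backward: BREAKING (3)
decode walk for Profile under reader schema v1:
  read fails at status under R1 (no fill)
  => FAILS_AT (status, R1)
checking off the Profile differences that do not matter here:
  field addr in record Profile: required changed to optional -> fires only in the forward direction of Profile, which is not asked here

backward: BREAKING [(addr.retries, R3), (addr.street, R3), (severity, R1)]; decoded: FAILS_AT (status, R1)


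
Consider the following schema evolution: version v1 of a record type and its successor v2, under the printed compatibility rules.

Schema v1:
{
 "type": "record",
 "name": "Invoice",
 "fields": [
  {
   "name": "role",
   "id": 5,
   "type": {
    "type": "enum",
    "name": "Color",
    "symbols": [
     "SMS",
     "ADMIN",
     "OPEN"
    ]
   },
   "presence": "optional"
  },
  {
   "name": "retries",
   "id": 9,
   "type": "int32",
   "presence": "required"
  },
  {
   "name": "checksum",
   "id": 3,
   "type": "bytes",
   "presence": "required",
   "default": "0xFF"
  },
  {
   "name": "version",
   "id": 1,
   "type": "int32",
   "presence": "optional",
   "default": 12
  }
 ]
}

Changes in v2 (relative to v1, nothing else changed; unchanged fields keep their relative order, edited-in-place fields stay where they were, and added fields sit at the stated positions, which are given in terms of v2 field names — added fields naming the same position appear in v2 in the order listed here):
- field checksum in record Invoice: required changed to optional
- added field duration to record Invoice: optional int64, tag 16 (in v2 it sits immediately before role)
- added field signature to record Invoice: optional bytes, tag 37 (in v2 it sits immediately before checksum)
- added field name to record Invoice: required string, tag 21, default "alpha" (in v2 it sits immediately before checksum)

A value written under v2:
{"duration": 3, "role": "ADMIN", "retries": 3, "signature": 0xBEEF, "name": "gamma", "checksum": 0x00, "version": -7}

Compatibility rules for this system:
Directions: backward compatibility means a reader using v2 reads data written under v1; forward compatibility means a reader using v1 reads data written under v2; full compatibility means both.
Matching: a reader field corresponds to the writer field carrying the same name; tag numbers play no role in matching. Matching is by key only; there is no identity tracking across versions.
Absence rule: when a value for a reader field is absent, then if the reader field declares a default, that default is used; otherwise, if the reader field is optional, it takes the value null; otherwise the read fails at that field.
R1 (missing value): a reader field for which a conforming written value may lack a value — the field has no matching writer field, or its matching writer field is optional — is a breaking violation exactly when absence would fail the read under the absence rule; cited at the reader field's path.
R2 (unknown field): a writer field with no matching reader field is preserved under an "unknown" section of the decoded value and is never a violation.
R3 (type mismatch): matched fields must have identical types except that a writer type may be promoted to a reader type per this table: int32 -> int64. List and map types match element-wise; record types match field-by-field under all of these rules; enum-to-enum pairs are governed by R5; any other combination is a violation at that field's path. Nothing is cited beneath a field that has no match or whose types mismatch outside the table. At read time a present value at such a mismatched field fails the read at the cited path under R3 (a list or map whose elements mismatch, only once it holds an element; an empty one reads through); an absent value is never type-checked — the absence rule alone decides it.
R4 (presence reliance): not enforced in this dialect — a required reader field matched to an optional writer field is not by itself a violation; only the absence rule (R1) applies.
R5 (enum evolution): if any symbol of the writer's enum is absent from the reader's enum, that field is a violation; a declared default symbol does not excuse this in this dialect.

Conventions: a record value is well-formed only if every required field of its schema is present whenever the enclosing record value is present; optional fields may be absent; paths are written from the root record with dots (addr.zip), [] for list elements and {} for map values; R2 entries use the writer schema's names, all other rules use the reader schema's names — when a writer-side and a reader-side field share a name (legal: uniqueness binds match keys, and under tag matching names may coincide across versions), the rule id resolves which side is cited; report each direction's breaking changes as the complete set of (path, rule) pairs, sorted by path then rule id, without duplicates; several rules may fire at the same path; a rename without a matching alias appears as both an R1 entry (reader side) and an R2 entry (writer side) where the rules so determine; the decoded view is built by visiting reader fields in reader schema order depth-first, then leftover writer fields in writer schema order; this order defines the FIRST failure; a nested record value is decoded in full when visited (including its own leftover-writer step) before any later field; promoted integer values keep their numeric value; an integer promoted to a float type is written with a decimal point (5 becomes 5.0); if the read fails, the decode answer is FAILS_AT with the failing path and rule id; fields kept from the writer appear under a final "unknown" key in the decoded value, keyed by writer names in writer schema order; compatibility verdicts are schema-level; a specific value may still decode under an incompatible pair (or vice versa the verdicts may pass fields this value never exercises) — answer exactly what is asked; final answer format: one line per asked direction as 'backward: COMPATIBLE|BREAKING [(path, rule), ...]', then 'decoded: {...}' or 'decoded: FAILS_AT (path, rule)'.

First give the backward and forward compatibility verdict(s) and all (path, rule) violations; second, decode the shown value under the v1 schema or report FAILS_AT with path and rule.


each type pair in Invoice: writer, then reader
backward pass over Invoice, reader schema v2, writer schema v1:
  duration: no writer-side match
  role: Color -> Color, writer optional; from role
  retries: int32 -> int32, writer required; from retries
  signature: no writer-side match
  name: no writer-side match
  checksum: bytes -> bytes, writer required; from checksum
  version: int32 -> int32, writer optional; from version
  => backward: COMPATIBLE
forward pass over Invoice, reader schema v1, writer schema v2:
  role: Color -> Color, writer optional; from role
  retries: int32 -> int32, writer required; from retries
  checksum: bytes -> bytes, writer optional; from checksum
  version: int32 -> int32, writer optional; from version
  leftover writer field: duration
  leftover writer field: signature
  leftover writer field: name
  => forward: COMPATIBLE
decode walk for Invoice under reader schema v1:
  role := "ADMIN"
  retries := 3
  checksum := 0x00
  version := -7
  writer duration: kept under "unknown"
  writer signature: kept under "unknown"
  writer name: kept under "unknown"
  => decoded: {"role": "ADMIN", "retries": 3, "checksum": 0x00, "version": -7, "unknown": {"duration": 3, "signature": 0xBEEF, "name": "gamma"}}

backward: COMPATIBLE []; forward: COMPATIBLE []; decoded: {"role": "ADMIN", "retries": 3, "checksum": 0x00, "version": -7, "unknown": {"duration": 3, "signature": 0xBEEF, "name": "gamma"}}
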